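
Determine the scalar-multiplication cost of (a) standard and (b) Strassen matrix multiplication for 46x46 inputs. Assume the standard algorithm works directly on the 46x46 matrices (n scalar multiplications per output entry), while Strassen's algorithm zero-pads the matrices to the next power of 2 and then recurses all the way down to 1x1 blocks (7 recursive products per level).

Matrix multiplication for 46x46 matrices:

Strassen's algorithm requires power-of-2 dimensions. Pad 46x46 to 64x64 (next power of 2).

Standard algorithm: 46^3 = 97336 multiplications
Strassen's algorithm: 7^(log2(64)) = 7^6 = 117649 multiplications
Difference: 97336 - 117649 = -20313 (Strassen uses MORE here due to padding overhead — for small or just-over-power-of-2 n, padding can outweigh the per-level savings)

Standard: 97336 multiplications (46^3). Strassen: 117649 multiplications (7^6, after padding to 64x64). Strassen reduces 8 recursive multiplications to 7 at each level.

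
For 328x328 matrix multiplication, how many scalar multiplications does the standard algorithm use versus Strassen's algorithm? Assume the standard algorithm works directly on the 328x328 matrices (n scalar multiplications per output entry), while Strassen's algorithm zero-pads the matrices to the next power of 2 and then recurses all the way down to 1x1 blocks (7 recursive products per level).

Matrix multiplication for 328x328 matrices:

Strassen's algorithm requires power-of-2 dimensions. Pad 328x328 to 512x512 (next power of 2).

Standard algorithm: 328^3 = 35287552 multiplications
Strassen's algorithm: 7^(log2(512)) = 7^9 = 40353607 multiplications
Difference: 35287552 - 40353607 = -5066055 (Strassen uses MORE here due to padding overhead — for small or just-over-power-of-2 n, padding can outweigh the per-level savings)

Standard: 35287552 multiplications (328^3). Strassen: 40353607 multiplications (7^9, after padding to 512x512). Strassen reduces 8 recursive multiplications to 7 at each level.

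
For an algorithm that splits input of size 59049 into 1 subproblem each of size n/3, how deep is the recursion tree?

For divide and conquer with division factor 3:

Problem sizes at each level:
Level 0: 59049
Level 1: 19683
Level 2: 6561
Level 3: 2187
Level 4: 729
Level 5: 243
Level 6: 81
Level 7: 27
Level 8: 9
Level 9: 3
Level 10: 1

The root is level 0 and the size-1 base case is level 10 (the tree spans levels 0 through 10, i.e. 11 levels counting the root), so the depth is the number of divisions: log_3(59049) = 10

The recursion tree depth is log_3(59049) = 10. At each level, the problem size is divided by 3, so it takes 10 divisions to reduce to a base case of size 1. The algorithm makes 1 recursive call at each level.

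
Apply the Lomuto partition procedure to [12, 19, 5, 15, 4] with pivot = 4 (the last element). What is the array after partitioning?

Lomuto partition with pivot = 4:

Initial array: [12, 19, 5, 15, 4]

arr[0]=12 > 4: no swap
arr[1]=19 > 4: no swap
arr[2]=5 > 4: no swap
arr[3]=15 > 4: no swap

Place pivot at position 0: [4, 19, 5, 15, 12]
Pivot position: 0

After partitioning with pivot 4, the array becomes [4, 19, 5, 15, 12]. The pivot is placed at index 0. All elements to the left of the pivot are <= 4, and all elements to the right are > 4.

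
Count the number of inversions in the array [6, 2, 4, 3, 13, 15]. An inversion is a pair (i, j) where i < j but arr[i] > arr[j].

Finding inversions in [6, 2, 4, 3, 13, 15]:

(0, 1): arr[0]=6 > arr[1]=2
(0, 2): arr[0]=6 > arr[2]=4
(0, 3): arr[0]=6 > arr[3]=3
(2, 3): arr[2]=4 > arr[3]=3

Total inversions: 4

The array has 4 inversion(s): (0,1), (0,2), (0,3), (2,3). Each pair (i,j) satisfies i < j and arr[i] > arr[j].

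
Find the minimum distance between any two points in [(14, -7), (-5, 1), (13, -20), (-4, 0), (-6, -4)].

Computing all pairwise distances among 5 points:

d((14, -7), (-5, 1)) = 20.6155
d((14, -7), (13, -20)) = 13.0384
d((14, -7), (-4, 0)) = 19.3132
d((14, -7), (-6, -4)) = 20.2237
d((-5, 1), (13, -20)) = 27.6586
d((-5, 1), (-4, 0)) = 1.4142 <-- minimum
d((-5, 1), (-6, -4)) = 5.099
d((13, -20), (-4, 0)) = 26.2488
d((13, -20), (-6, -4)) = 24.8395
d((-4, 0), (-6, -4)) = 4.4721

Closest pair: (-5, 1) and (-4, 0) with distance 1.4142

The closest pair is (-5, 1) and (-4, 0) with Euclidean distance 1.4142. For 5 points, brute-force pairwise comparison is shown above. For large n, the divide-and-conquer algorithm (sort by x, recurse on halves, check the dividing strip) achieves O(n log n).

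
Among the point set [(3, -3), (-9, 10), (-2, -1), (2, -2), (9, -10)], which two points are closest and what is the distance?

Computing all pairwise distances among 5 points:

d((3, -3), (-9, 10)) = 17.6918
d((3, -3), (-2, -1)) = 5.3852
d((3, -3), (2, -2)) = 1.4142 <-- minimum
d((3, -3), (9, -10)) = 9.2195
d((-9, 10), (-2, -1)) = 13.0384
d((-9, 10), (2, -2)) = 16.2788
d((-9, 10), (9, -10)) = 26.9072
d((-2, -1), (2, -2)) = 4.1231
d((-2, -1), (9, -10)) = 14.2127
d((2, -2), (9, -10)) = 10.6301

Closest pair: (3, -3) and (2, -2) with distance 1.4142

The closest pair is (3, -3) and (2, -2) with Euclidean distance 1.4142. For 5 points, brute-force pairwise comparison is shown above. For large n, the divide-and-conquer algorithm (sort by x, recurse on halves, check the dividing strip) achieves O(n log n).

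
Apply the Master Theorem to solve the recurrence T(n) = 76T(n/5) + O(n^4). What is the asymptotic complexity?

Master Theorem for T(n) = 76T(n/5) + O(n^4):

a = 76, b = 5, c = 4
log_b(a) = log_5(76) = 2.6908

Case 3: c = 4 > log_5(76) = 2.6908
T(n) = O(n^4) = O(n^4)

For T(n) = 76T(n/5) + O(n^4): log_5(76) = 2.6908. This is Case 3 of the Master Theorem (c > log_b(a), work dominated by root), giving O(n^4).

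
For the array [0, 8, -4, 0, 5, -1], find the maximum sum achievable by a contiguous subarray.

Using Kadane's algorithm on [0, 8, -4, 0, 5, -1]:

Scanning through the array:
Position 1 (value 8): max_ending_here = 8, max_so_far = 8
Position 2 (value -4): max_ending_here = 4, max_so_far = 8
Position 3 (value 0): max_ending_here = 4, max_so_far = 8
Position 4 (value 5): max_ending_here = 9, max_so_far = 9
Position 5 (value -1): max_ending_here = 8, max_so_far = 9

Maximum subarray: [0, 8, -4, 0, 5]
Maximum sum: 9

The maximum subarray is [0, 8, -4, 0, 5] with sum 9. This subarray runs from index 0 to index 4.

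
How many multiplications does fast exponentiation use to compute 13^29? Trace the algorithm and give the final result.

Computing 13^29 by squaring (build up from 13^1; each line after the first costs one multiplication):

13^1 = 13
13^2 = (13^1)^2 = 13^2 = 169
13^3 = 13 * 13^2 = 13 * 169 = 2197
13^6 = (13^3)^2 = 2197^2 = 4826809
13^7 = 13 * 13^6 = 13 * 4826809 = 62748517
13^14 = (13^7)^2 = 62748517^2 = 3937376385699289
13^28 = (13^14)^2 = 3937376385699289^2 = 15502932802662396215269535105521
13^29 = 13 * 13^28 = 13 * 15502932802662396215269535105521 = 201538126434611150798503956371773

Result: 201538126434611150798503956371773
Multiplications needed: 7 (7 lines after 13^1)

13^29 = 201538126434611150798503956371773. Using exponentiation by squaring, this requires 7 multiplications. The key idea: if the exponent is even, square the half-power; if odd, multiply by the base once.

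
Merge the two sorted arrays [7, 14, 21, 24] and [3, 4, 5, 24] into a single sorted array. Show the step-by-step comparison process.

Merging process:

Compare 7 vs 3: take 3 from right. Merged: [3]
Compare 7 vs 4: take 4 from right. Merged: [3, 4]
Compare 7 vs 5: take 5 from right. Merged: [3, 4, 5]
Compare 7 vs 24: take 7 from left. Merged: [3, 4, 5, 7]
Compare 14 vs 24: take 14 from left. Merged: [3, 4, 5, 7, 14]
Compare 21 vs 24: take 21 from left. Merged: [3, 4, 5, 7, 14, 21]
Compare 24 vs 24: take 24 from left. Merged: [3, 4, 5, 7, 14, 21, 24]
Append remaining from right: [24]. Merged: [3, 4, 5, 7, 14, 21, 24, 24]

Final merged array: [3, 4, 5, 7, 14, 21, 24, 24]
Total comparisons: 7

The merged array is [3, 4, 5, 7, 14, 21, 24, 24], requiring 7 comparisons. The merge step runs in O(n) time where n is the total number of elements.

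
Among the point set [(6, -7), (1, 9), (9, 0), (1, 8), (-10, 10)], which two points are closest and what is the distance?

Computing all pairwise distances among 5 points:

d((6, -7), (1, 9)) = 16.7631
d((6, -7), (9, 0)) = 7.6158
d((6, -7), (1, 8)) = 15.8114
d((6, -7), (-10, 10)) = 23.3452
d((1, 9), (9, 0)) = 12.0416
d((1, 9), (1, 8)) = 1.0 <-- minimum
d((1, 9), (-10, 10)) = 11.0454
d((9, 0), (1, 8)) = 11.3137
d((9, 0), (-10, 10)) = 21.4709
d((1, 8), (-10, 10)) = 11.1803

Closest pair: (1, 9) and (1, 8) with distance 1.0

The closest pair is (1, 9) and (1, 8) with Euclidean distance 1.0. For 5 points, brute-force pairwise comparison is shown above. For large n, the divide-and-conquer algorithm (sort by x, recurse on halves, check the dividing strip) achieves O(n log n).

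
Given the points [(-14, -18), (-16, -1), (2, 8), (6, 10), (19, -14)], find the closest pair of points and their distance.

Computing all pairwise distances among 5 points:

d((-14, -18), (-16, -1)) = 17.1172
d((-14, -18), (2, 8)) = 30.5287
d((-14, -18), (6, 10)) = 34.4093
d((-14, -18), (19, -14)) = 33.2415
d((-16, -1), (2, 8)) = 20.1246
d((-16, -1), (6, 10)) = 24.5967
d((-16, -1), (19, -14)) = 37.3363
d((2, 8), (6, 10)) = 4.4721 <-- minimum
d((2, 8), (19, -14)) = 27.8029
d((6, 10), (19, -14)) = 27.2947

Closest pair: (2, 8) and (6, 10) with distance 4.4721

The closest pair is (2, 8) and (6, 10) with Euclidean distance 4.4721. For 5 points, brute-force pairwise comparison is shown above. For large n, the divide-and-conquer algorithm (sort by x, recurse on halves, check the dividing strip) achieves O(n log n).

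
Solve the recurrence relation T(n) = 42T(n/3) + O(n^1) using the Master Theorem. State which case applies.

Master Theorem for T(n) = 42T(n/3) + O(n^1):

a = 42, b = 3, c = 1
log_b(a) = log_3(42) = 3.4022

Case 1: c = 1 < log_3(42) = 3.4022
T(n) = O(n^(log_3 42))

For T(n) = 42T(n/3) + O(n^1): log_3(42) = 3.4022. This is Case 1 of the Master Theorem (c < log_b(a), work dominated by leaves), giving O(n^(log_3 42)).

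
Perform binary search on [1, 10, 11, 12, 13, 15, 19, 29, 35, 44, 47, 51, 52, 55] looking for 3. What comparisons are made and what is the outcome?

Binary search for 3 in [1, 10, 11, 12, 13, 15, 19, 29, 35, 44, 47, 51, 52, 55]:

lo=0, hi=13, mid=6, arr[mid]=19 -> 19 > 3, search left half
lo=0, hi=5, mid=2, arr[mid]=11 -> 11 > 3, search left half
lo=0, hi=1, mid=0, arr[mid]=1 -> 1 < 3, search right half
lo=1, hi=1, mid=1, arr[mid]=10 -> 10 > 3, search left half
lo=1 > hi=0, target 3 not found

Binary search determines that 3 is not in the array after 4 comparisons. The search space was exhausted without finding the target.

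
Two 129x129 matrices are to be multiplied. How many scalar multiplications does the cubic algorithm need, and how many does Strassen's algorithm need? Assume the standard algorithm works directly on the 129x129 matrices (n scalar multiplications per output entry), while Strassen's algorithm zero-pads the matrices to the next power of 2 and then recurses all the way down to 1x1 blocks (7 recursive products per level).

Matrix multiplication for 129x129 matrices:

Strassen's algorithm requires power-of-2 dimensions. Pad 129x129 to 256x256 (next power of 2).

Standard algorithm: 129^3 = 2146689 multiplications
Strassen's algorithm: 7^(log2(256)) = 7^8 = 5764801 multiplications
Difference: 2146689 - 5764801 = -3618112 (Strassen uses MORE here due to padding overhead — for small or just-over-power-of-2 n, padding can outweigh the per-level savings)

Standard: 2146689 multiplications (129^3). Strassen: 5764801 multiplications (7^8, after padding to 256x256). Strassen reduces 8 recursive multiplications to 7 at each level.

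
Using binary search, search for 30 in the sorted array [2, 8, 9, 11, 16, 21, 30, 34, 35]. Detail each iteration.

Binary search for 30 in [2, 8, 9, 11, 16, 21, 30, 34, 35]:

lo=0, hi=8, mid=4, arr[mid]=16 -> 16 < 30, search right half
lo=5, hi=8, mid=6, arr[mid]=30 -> Found target at index 6!

Binary search finds 30 at index 6 after 2 comparisons. The search repeatedly halves the search space by comparing with the middle element.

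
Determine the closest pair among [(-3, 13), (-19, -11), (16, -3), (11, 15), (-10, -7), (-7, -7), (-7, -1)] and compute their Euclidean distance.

Computing all pairwise distances among 7 points:

d((-3, 13), (-19, -11)) = 28.8444
d((-3, 13), (16, -3)) = 24.8395
d((-3, 13), (11, 15)) = 14.1421
d((-3, 13), (-10, -7)) = 21.1896
d((-3, 13), (-7, -7)) = 20.3961
d((-3, 13), (-7, -1)) = 14.5602
d((-19, -11), (16, -3)) = 35.9026
d((-19, -11), (11, 15)) = 39.6989
d((-19, -11), (-10, -7)) = 9.8489
d((-19, -11), (-7, -7)) = 12.6491
d((-19, -11), (-7, -1)) = 15.6205
d((16, -3), (11, 15)) = 18.6815
d((16, -3), (-10, -7)) = 26.3059
d((16, -3), (-7, -7)) = 23.3452
d((16, -3), (-7, -1)) = 23.0868
d((11, 15), (-10, -7)) = 30.4138
d((11, 15), (-7, -7)) = 28.4253
d((11, 15), (-7, -1)) = 24.0832
d((-10, -7), (-7, -7)) = 3.0 <-- minimum
d((-10, -7), (-7, -1)) = 6.7082
d((-7, -7), (-7, -1)) = 6.0

Closest pair: (-10, -7) and (-7, -7) with distance 3.0

The closest pair is (-10, -7) and (-7, -7) with Euclidean distance 3.0. For 7 points, brute-force pairwise comparison is shown above. For large n, the divide-and-conquer algorithm (sort by x, recurse on halves, check the dividing strip) achieves O(n log n).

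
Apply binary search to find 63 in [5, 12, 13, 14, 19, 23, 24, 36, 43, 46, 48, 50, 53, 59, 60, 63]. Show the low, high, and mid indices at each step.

Binary search for 63 in [5, 12, 13, 14, 19, 23, 24, 36, 43, 46, 48, 50, 53, 59, 60, 63]:

lo=0, hi=15, mid=7, arr[mid]=36 -> 36 < 63, search right half
lo=8, hi=15, mid=11, arr[mid]=50 -> 50 < 63, search right half
lo=12, hi=15, mid=13, arr[mid]=59 -> 59 < 63, search right half
lo=14, hi=15, mid=14, arr[mid]=60 -> 60 < 63, search right half
lo=15, hi=15, mid=15, arr[mid]=63 -> Found target at index 15!

Binary search finds 63 at index 15 after 5 comparisons. The search repeatedly halves the search space by comparing with the middle element.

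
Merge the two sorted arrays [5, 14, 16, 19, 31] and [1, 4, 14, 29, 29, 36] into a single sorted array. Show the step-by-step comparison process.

Merging process:

Compare 5 vs 1: take 1 from right. Merged: [1]
Compare 5 vs 4: take 4 from right. Merged: [1, 4]
Compare 5 vs 14: take 5 from left. Merged: [1, 4, 5]
Compare 14 vs 14: take 14 from left. Merged: [1, 4, 5, 14]
Compare 16 vs 14: take 14 from right. Merged: [1, 4, 5, 14, 14]
Compare 16 vs 29: take 16 from left. Merged: [1, 4, 5, 14, 14, 16]
Compare 19 vs 29: take 19 from left. Merged: [1, 4, 5, 14, 14, 16, 19]
Compare 31 vs 29: take 29 from right. Merged: [1, 4, 5, 14, 14, 16, 19, 29]
Compare 31 vs 29: take 29 from right. Merged: [1, 4, 5, 14, 14, 16, 19, 29, 29]
Compare 31 vs 36: take 31 from left. Merged: [1, 4, 5, 14, 14, 16, 19, 29, 29, 31]
Append remaining from right: [36]. Merged: [1, 4, 5, 14, 14, 16, 19, 29, 29, 31, 36]

Final merged array: [1, 4, 5, 14, 14, 16, 19, 29, 29, 31, 36]
Total comparisons: 10

The merged array is [1, 4, 5, 14, 14, 16, 19, 29, 29, 31, 36], requiring 10 comparisons. The merge step runs in O(n) time where n is the total number of elements.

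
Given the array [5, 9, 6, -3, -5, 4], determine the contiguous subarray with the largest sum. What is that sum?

Using Kadane's algorithm on [5, 9, 6, -3, -5, 4]:

Scanning through the array:
Position 1 (value 9): max_ending_here = 14, max_so_far = 14
Position 2 (value 6): max_ending_here = 20, max_so_far = 20
Position 3 (value -3): max_ending_here = 17, max_so_far = 20
Position 4 (value -5): max_ending_here = 12, max_so_far = 20
Position 5 (value 4): max_ending_here = 16, max_so_far = 20

Maximum subarray: [5, 9, 6]
Maximum sum: 20

The maximum subarray is [5, 9, 6] with sum 20. This subarray runs from index 0 to index 2.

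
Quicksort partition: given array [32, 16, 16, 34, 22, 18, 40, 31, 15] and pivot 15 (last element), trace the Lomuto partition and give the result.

Lomuto partition with pivot = 15:

Initial array: [32, 16, 16, 34, 22, 18, 40, 31, 15]

arr[0]=32 > 15: no swap
arr[1]=16 > 15: no swap
arr[2]=16 > 15: no swap
arr[3]=34 > 15: no swap
arr[4]=22 > 15: no swap
arr[5]=18 > 15: no swap
arr[6]=40 > 15: no swap
arr[7]=31 > 15: no swap

Place pivot at position 0: [15, 16, 16, 34, 22, 18, 40, 31, 32]
Pivot position: 0

After partitioning with pivot 15, the array becomes [15, 16, 16, 34, 22, 18, 40, 31, 32]. The pivot is placed at index 0. All elements to the left of the pivot are <= 15, and all elements to the right are > 15.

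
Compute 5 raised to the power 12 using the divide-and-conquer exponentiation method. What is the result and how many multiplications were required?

Computing 5^12 by squaring (build up from 5^1; each line after the first costs one multiplication):

5^1 = 5
5^2 = (5^1)^2 = 5^2 = 25
5^3 = 5 * 5^2 = 5 * 25 = 125
5^6 = (5^3)^2 = 125^2 = 15625
5^12 = (5^6)^2 = 15625^2 = 244140625

Result: 244140625
Multiplications needed: 4 (4 lines after 5^1)

5^12 = 244140625. Using exponentiation by squaring, this requires 4 multiplications. The key idea: if the exponent is even, square the half-power; if odd, multiply by the base once.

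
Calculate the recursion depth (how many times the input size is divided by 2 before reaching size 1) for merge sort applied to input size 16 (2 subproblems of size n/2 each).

For divide and conquer with division factor 2:

Problem sizes at each level:
Level 0: 16
Level 1: 8
Level 2: 4
Level 3: 2
Level 4: 1

The root is level 0 and the size-1 base case is level 4 (the tree spans levels 0 through 4, i.e. 5 levels counting the root), so the depth is the number of divisions: log_2(16) = 4

The recursion tree depth is log_2(16) = 4. At each level, the problem size is divided by 2, so it takes 4 divisions to reduce to a base case of size 1. The algorithm makes 2 recursive calls at each level.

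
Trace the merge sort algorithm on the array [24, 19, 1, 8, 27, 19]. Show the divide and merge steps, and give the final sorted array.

Merge sort trace:

Split: [24, 19, 1, 8, 27, 19] -> [24, 19, 1] and [8, 27, 19]
  Split: [24, 19, 1] -> [24] and [19, 1]
    Split: [19, 1] -> [19] and [1]
    Merge: [19] + [1] -> [1, 19]
  Merge: [24] + [1, 19] -> [1, 19, 24]
  Split: [8, 27, 19] -> [8] and [27, 19]
    Split: [27, 19] -> [27] and [19]
    Merge: [27] + [19] -> [19, 27]
  Merge: [8] + [19, 27] -> [8, 19, 27]
Merge: [1, 19, 24] + [8, 19, 27] -> [1, 8, 19, 19, 24, 27]

Final sorted array: [1, 8, 19, 19, 24, 27]

The merge sort proceeds by recursively splitting the array and merging sorted halves.
After all merges, the sorted array is [1, 8, 19, 19, 24, 27].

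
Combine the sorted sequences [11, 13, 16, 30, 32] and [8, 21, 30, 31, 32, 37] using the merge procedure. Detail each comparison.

Merging process:

Compare 11 vs 8: take 8 from right. Merged: [8]
Compare 11 vs 21: take 11 from left. Merged: [8, 11]
Compare 13 vs 21: take 13 from left. Merged: [8, 11, 13]
Compare 16 vs 21: take 16 from left. Merged: [8, 11, 13, 16]
Compare 30 vs 21: take 21 from right. Merged: [8, 11, 13, 16, 21]
Compare 30 vs 30: take 30 from left. Merged: [8, 11, 13, 16, 21, 30]
Compare 32 vs 30: take 30 from right. Merged: [8, 11, 13, 16, 21, 30, 30]
Compare 32 vs 31: take 31 from right. Merged: [8, 11, 13, 16, 21, 30, 30, 31]
Compare 32 vs 32: take 32 from left. Merged: [8, 11, 13, 16, 21, 30, 30, 31, 32]
Append remaining from right: [32, 37]. Merged: [8, 11, 13, 16, 21, 30, 30, 31, 32, 32, 37]

Final merged array: [8, 11, 13, 16, 21, 30, 30, 31, 32, 32, 37]
Total comparisons: 9

The merged array is [8, 11, 13, 16, 21, 30, 30, 31, 32, 32, 37], requiring 9 comparisons. The merge step runs in O(n) time where n is the total number of elements.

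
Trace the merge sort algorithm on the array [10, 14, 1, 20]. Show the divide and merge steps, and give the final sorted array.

Merge sort trace:

Split: [10, 14, 1, 20] -> [10, 14] and [1, 20]
  Split: [10, 14] -> [10] and [14]
  Merge: [10] + [14] -> [10, 14]
  Split: [1, 20] -> [1] and [20]
  Merge: [1] + [20] -> [1, 20]
Merge: [10, 14] + [1, 20] -> [1, 10, 14, 20]

Final sorted array: [1, 10, 14, 20]

The merge sort proceeds by recursively splitting the array and merging sorted halves.
After all merges, the sorted array is [1, 10, 14, 20].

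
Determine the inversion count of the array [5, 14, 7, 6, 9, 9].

Finding inversions in [5, 14, 7, 6, 9, 9]:

(1, 2): arr[1]=14 > arr[2]=7
(1, 3): arr[1]=14 > arr[3]=6
(1, 4): arr[1]=14 > arr[4]=9
(1, 5): arr[1]=14 > arr[5]=9
(2, 3): arr[2]=7 > arr[3]=6

Total inversions: 5

The array has 5 inversion(s): (1,2), (1,3), (1,4), (1,5), (2,3). Each pair (i,j) satisfies i < j and arr[i] > arr[j].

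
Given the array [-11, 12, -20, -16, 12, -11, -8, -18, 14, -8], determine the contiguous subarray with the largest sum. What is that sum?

Using Kadane's algorithm on [-11, 12, -20, -16, 12, -11, -8, -18, 14, -8]:

Scanning through the array:
Position 1 (value 12): max_ending_here = 12, max_so_far = 12
Position 2 (value -20): max_ending_here = -8, max_so_far = 12
Position 3 (value -16): max_ending_here = -16, max_so_far = 12
Position 4 (value 12): max_ending_here = 12, max_so_far = 12
Position 5 (value -11): max_ending_here = 1, max_so_far = 12
Position 6 (value -8): max_ending_here = -7, max_so_far = 12
Position 7 (value -18): max_ending_here = -18, max_so_far = 12
Position 8 (value 14): max_ending_here = 14, max_so_far = 14
Position 9 (value -8): max_ending_here = 6, max_so_far = 14

Maximum subarray: [14]
Maximum sum: 14

The maximum subarray is [14] with sum 14. This subarray runs from index 8 to index 8.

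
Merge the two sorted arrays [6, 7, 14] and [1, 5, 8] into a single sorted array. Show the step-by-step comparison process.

Merging process:

Compare 6 vs 1: take 1 from right. Merged: [1]
Compare 6 vs 5: take 5 from right. Merged: [1, 5]
Compare 6 vs 8: take 6 from left. Merged: [1, 5, 6]
Compare 7 vs 8: take 7 from left. Merged: [1, 5, 6, 7]
Compare 14 vs 8: take 8 from right. Merged: [1, 5, 6, 7, 8]
Append remaining from left: [14]. Merged: [1, 5, 6, 7, 8, 14]

Final merged array: [1, 5, 6, 7, 8, 14]
Total comparisons: 5

The merged array is [1, 5, 6, 7, 8, 14], requiring 5 comparisons. The merge step runs in O(n) time where n is the total number of elements.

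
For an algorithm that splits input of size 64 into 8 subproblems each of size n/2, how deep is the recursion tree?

For divide and conquer with division factor 2:

Problem sizes at each level:
Level 0: 64
Level 1: 32
Level 2: 16
Level 3: 8
Level 4: 4
Level 5: 2
Level 6: 1

The root is level 0 and the size-1 base case is level 6 (the tree spans levels 0 through 6, i.e. 7 levels counting the root), so the depth is the number of divisions: log_2(64) = 6

The recursion tree depth is log_2(64) = 6. At each level, the problem size is divided by 2, so it takes 6 divisions to reduce to a base case of size 1. The algorithm makes 8 recursive calls at each level.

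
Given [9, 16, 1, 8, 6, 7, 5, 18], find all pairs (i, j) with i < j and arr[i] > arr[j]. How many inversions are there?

Finding inversions in [9, 16, 1, 8, 6, 7, 5, 18]:

(0, 2): arr[0]=9 > arr[2]=1
(0, 3): arr[0]=9 > arr[3]=8
(0, 4): arr[0]=9 > arr[4]=6
(0, 5): arr[0]=9 > arr[5]=7
(0, 6): arr[0]=9 > arr[6]=5
(1, 2): arr[1]=16 > arr[2]=1
(1, 3): arr[1]=16 > arr[3]=8
(1, 4): arr[1]=16 > arr[4]=6
(1, 5): arr[1]=16 > arr[5]=7
(1, 6): arr[1]=16 > arr[6]=5
(3, 4): arr[3]=8 > arr[4]=6
(3, 5): arr[3]=8 > arr[5]=7
(3, 6): arr[3]=8 > arr[6]=5
(4, 6): arr[4]=6 > arr[6]=5
(5, 6): arr[5]=7 > arr[6]=5

Total inversions: 15

The array has 15 inversion(s): (0,2), (0,3), (0,4), (0,5), (0,6), (1,2), (1,3), (1,4), (1,5), (1,6), (3,4), (3,5), (3,6), (4,6), (5,6). Each pair (i,j) satisfies i < j and arr[i] > arr[j].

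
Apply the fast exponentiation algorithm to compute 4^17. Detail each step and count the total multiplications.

Computing 4^17 by squaring (build up from 4^1; each line after the first costs one multiplication):

4^1 = 4
4^2 = (4^1)^2 = 4^2 = 16
4^4 = (4^2)^2 = 16^2 = 256
4^8 = (4^4)^2 = 256^2 = 65536
4^16 = (4^8)^2 = 65536^2 = 4294967296
4^17 = 4 * 4^16 = 4 * 4294967296 = 17179869184

Result: 17179869184
Multiplications needed: 5 (5 lines after 4^1)

4^17 = 17179869184. Using exponentiation by squaring, this requires 5 multiplications. The key idea: if the exponent is even, square the half-power; if odd, multiply by the base once.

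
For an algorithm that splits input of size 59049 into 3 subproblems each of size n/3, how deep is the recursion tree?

For divide and conquer with division factor 3:

Problem sizes at each level:
Level 0: 59049
Level 1: 19683
Level 2: 6561
Level 3: 2187
Level 4: 729
Level 5: 243
Level 6: 81
Level 7: 27
Level 8: 9
Level 9: 3
Level 10: 1

The root is level 0 and the size-1 base case is level 10 (the tree spans levels 0 through 10, i.e. 11 levels counting the root), so the depth is the number of divisions: log_3(59049) = 10

The recursion tree depth is log_3(59049) = 10. At each level, the problem size is divided by 3, so it takes 10 divisions to reduce to a base case of size 1. The algorithm makes 3 recursive calls at each level.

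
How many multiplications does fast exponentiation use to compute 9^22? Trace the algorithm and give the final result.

Computing 9^22 by squaring (build up from 9^1; each line after the first costs one multiplication):

9^1 = 9
9^2 = (9^1)^2 = 9^2 = 81
9^4 = (9^2)^2 = 81^2 = 6561
9^5 = 9 * 9^4 = 9 * 6561 = 59049
9^10 = (9^5)^2 = 59049^2 = 3486784401
9^11 = 9 * 9^10 = 9 * 3486784401 = 31381059609
9^22 = (9^11)^2 = 31381059609^2 = 984770902183611232881

Result: 984770902183611232881
Multiplications needed: 6 (6 lines after 9^1)

9^22 = 984770902183611232881. Using exponentiation by squaring, this requires 6 multiplications. The key idea: if the exponent is even, square the half-power; if odd, multiply by the base once.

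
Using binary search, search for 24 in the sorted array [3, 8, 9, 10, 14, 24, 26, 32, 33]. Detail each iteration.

Binary search for 24 in [3, 8, 9, 10, 14, 24, 26, 32, 33]:

lo=0, hi=8, mid=4, arr[mid]=14 -> 14 < 24, search right half
lo=5, hi=8, mid=6, arr[mid]=26 -> 26 > 24, search left half
lo=5, hi=5, mid=5, arr[mid]=24 -> Found target at index 5!

Binary search finds 24 at index 5 after 3 comparisons. The search repeatedly halves the search space by comparing with the middle element.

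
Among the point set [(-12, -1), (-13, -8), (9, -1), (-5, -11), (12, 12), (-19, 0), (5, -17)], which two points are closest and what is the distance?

Computing all pairwise distances among 7 points:

d((-12, -1), (-13, -8)) = 7.0711 <-- minimum
d((-12, -1), (9, -1)) = 21.0
d((-12, -1), (-5, -11)) = 12.2066
d((-12, -1), (12, 12)) = 27.2947
d((-12, -1), (-19, 0)) = 7.0711 <-- minimum
d((-12, -1), (5, -17)) = 23.3452
d((-13, -8), (9, -1)) = 23.0868
d((-13, -8), (-5, -11)) = 8.544
d((-13, -8), (12, 12)) = 32.0156
d((-13, -8), (-19, 0)) = 10.0
d((-13, -8), (5, -17)) = 20.1246
d((9, -1), (-5, -11)) = 17.2047
d((9, -1), (12, 12)) = 13.3417
d((9, -1), (-19, 0)) = 28.0179
d((9, -1), (5, -17)) = 16.4924
d((-5, -11), (12, 12)) = 28.6007
d((-5, -11), (-19, 0)) = 17.8045
d((-5, -11), (5, -17)) = 11.6619
d((12, 12), (-19, 0)) = 33.2415
d((12, 12), (5, -17)) = 29.8329
d((-19, 0), (5, -17)) = 29.4109

Minimum distance: 7.0711 (tie among 2 pairs: (-12, -1) and (-13, -8); (-12, -1) and (-19, 0))

The minimum Euclidean distance is 7.0711. There is a tie: 2 pairs achieve this minimum — (-12, -1) and (-13, -8); (-12, -1) and (-19, 0). Any of these is a valid closest pair. For 7 points, brute-force pairwise comparison is shown above. For large n, the divide-and-conquer algorithm (sort by x, recurse on halves, check the dividing strip) achieves O(n log n).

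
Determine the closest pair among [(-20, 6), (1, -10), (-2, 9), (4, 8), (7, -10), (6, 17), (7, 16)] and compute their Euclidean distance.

Computing all pairwise distances among 7 points:

d((-20, 6), (1, -10)) = 26.4008
d((-20, 6), (-2, 9)) = 18.2483
d((-20, 6), (4, 8)) = 24.0832
d((-20, 6), (7, -10)) = 31.3847
d((-20, 6), (6, 17)) = 28.2312
d((-20, 6), (7, 16)) = 28.7924
d((1, -10), (-2, 9)) = 19.2354
d((1, -10), (4, 8)) = 18.2483
d((1, -10), (7, -10)) = 6.0
d((1, -10), (6, 17)) = 27.4591
d((1, -10), (7, 16)) = 26.6833
d((-2, 9), (4, 8)) = 6.0828
d((-2, 9), (7, -10)) = 21.0238
d((-2, 9), (6, 17)) = 11.3137
d((-2, 9), (7, 16)) = 11.4018
d((4, 8), (7, -10)) = 18.2483
d((4, 8), (6, 17)) = 9.2195
d((4, 8), (7, 16)) = 8.544
d((7, -10), (6, 17)) = 27.0185
d((7, -10), (7, 16)) = 26.0
d((6, 17), (7, 16)) = 1.4142 <-- minimum

Closest pair: (6, 17) and (7, 16) with distance 1.4142

The closest pair is (6, 17) and (7, 16) with Euclidean distance 1.4142. For 7 points, brute-force pairwise comparison is shown above. For large n, the divide-and-conquer algorithm (sort by x, recurse on halves, check the dividing strip) achieves O(n log n).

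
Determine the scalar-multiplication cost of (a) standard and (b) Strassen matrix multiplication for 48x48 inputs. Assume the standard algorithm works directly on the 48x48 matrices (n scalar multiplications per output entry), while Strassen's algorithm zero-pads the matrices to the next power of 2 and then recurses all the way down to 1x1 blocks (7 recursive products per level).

Matrix multiplication for 48x48 matrices:

Strassen's algorithm requires power-of-2 dimensions. Pad 48x48 to 64x64 (next power of 2).

Standard algorithm: 48^3 = 110592 multiplications
Strassen's algorithm: 7^(log2(64)) = 7^6 = 117649 multiplications
Difference: 110592 - 117649 = -7057 (Strassen uses MORE here due to padding overhead — for small or just-over-power-of-2 n, padding can outweigh the per-level savings)

Standard: 110592 multiplications (48^3). Strassen: 117649 multiplications (7^6, after padding to 64x64). Strassen reduces 8 recursive multiplications to 7 at each level.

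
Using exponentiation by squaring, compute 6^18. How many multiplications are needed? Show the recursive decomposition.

Computing 6^18 by squaring (build up from 6^1; each line after the first costs one multiplication):

6^1 = 6
6^2 = (6^1)^2 = 6^2 = 36
6^4 = (6^2)^2 = 36^2 = 1296
6^8 = (6^4)^2 = 1296^2 = 1679616
6^9 = 6 * 6^8 = 6 * 1679616 = 10077696
6^18 = (6^9)^2 = 10077696^2 = 101559956668416

Result: 101559956668416
Multiplications needed: 5 (5 lines after 6^1)

6^18 = 101559956668416. Using exponentiation by squaring, this requires 5 multiplications. The key idea: if the exponent is even, square the half-power; if odd, multiply by the base once.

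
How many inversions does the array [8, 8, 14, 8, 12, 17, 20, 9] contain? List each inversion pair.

Finding inversions in [8, 8, 14, 8, 12, 17, 20, 9]:

(2, 3): arr[2]=14 > arr[3]=8
(2, 4): arr[2]=14 > arr[4]=12
(2, 7): arr[2]=14 > arr[7]=9
(4, 7): arr[4]=12 > arr[7]=9
(5, 7): arr[5]=17 > arr[7]=9
(6, 7): arr[6]=20 > arr[7]=9

Total inversions: 6

The array has 6 inversion(s): (2,3), (2,4), (2,7), (4,7), (5,7), (6,7). Each pair (i,j) satisfies i < j and arr[i] > arr[j].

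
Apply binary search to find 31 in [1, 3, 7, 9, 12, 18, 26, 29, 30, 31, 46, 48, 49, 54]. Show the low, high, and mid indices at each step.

Binary search for 31 in [1, 3, 7, 9, 12, 18, 26, 29, 30, 31, 46, 48, 49, 54]:

lo=0, hi=13, mid=6, arr[mid]=26 -> 26 < 31, search right half
lo=7, hi=13, mid=10, arr[mid]=46 -> 46 > 31, search left half
lo=7, hi=9, mid=8, arr[mid]=30 -> 30 < 31, search right half
lo=9, hi=9, mid=9, arr[mid]=31 -> Found target at index 9!

Binary search finds 31 at index 9 after 4 comparisons. The search repeatedly halves the search space by comparing with the middle element.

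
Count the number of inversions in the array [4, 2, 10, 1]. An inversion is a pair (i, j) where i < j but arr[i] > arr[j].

Finding inversions in [4, 2, 10, 1]:

(0, 1): arr[0]=4 > arr[1]=2
(0, 3): arr[0]=4 > arr[3]=1
(1, 3): arr[1]=2 > arr[3]=1
(2, 3): arr[2]=10 > arr[3]=1

Total inversions: 4

The array has 4 inversion(s): (0,1), (0,3), (1,3), (2,3). Each pair (i,j) satisfies i < j and arr[i] > arr[j].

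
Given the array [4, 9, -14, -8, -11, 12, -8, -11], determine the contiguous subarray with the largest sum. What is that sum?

Using Kadane's algorithm on [4, 9, -14, -8, -11, 12, -8, -11]:

Scanning through the array:
Position 1 (value 9): max_ending_here = 13, max_so_far = 13
Position 2 (value -14): max_ending_here = -1, max_so_far = 13
Position 3 (value -8): max_ending_here = -8, max_so_far = 13
Position 4 (value -11): max_ending_here = -11, max_so_far = 13
Position 5 (value 12): max_ending_here = 12, max_so_far = 13
Position 6 (value -8): max_ending_here = 4, max_so_far = 13
Position 7 (value -11): max_ending_here = -7, max_so_far = 13

Maximum subarray: [4, 9]
Maximum sum: 13

The maximum subarray is [4, 9] with sum 13. This subarray runs from index 0 to index 1.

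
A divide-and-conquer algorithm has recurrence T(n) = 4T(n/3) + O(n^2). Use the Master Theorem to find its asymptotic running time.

Master Theorem for T(n) = 4T(n/3) + O(n^2):

a = 4, b = 3, c = 2
log_b(a) = log_3(4) = 1.2619

Case 3: c = 2 > log_3(4) = 1.2619
T(n) = O(n^2) = O(n^2)

For T(n) = 4T(n/3) + O(n^2): log_3(4) = 1.2619. This is Case 3 of the Master Theorem (c > log_b(a), work dominated by root), giving O(n^2).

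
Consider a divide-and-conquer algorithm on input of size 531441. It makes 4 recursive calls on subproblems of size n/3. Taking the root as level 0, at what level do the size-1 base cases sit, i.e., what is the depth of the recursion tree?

For divide and conquer with division factor 3:

Problem sizes at each level:
Level 0: 531441
Level 1: 177147
Level 2: 59049
Level 3: 19683
Level 4: 6561
Level 5: 2187
Level 6: 729
Level 7: 243
Level 8: 81
Level 9: 27
Level 10: 9
Level 11: 3
Level 12: 1

The root is level 0 and the size-1 base case is level 12 (the tree spans levels 0 through 12, i.e. 13 levels counting the root), so the depth is the number of divisions: log_3(531441) = 12

The recursion tree depth is log_3(531441) = 12. At each level, the problem size is divided by 3, so it takes 12 divisions to reduce to a base case of size 1. The algorithm makes 4 recursive calls at each level.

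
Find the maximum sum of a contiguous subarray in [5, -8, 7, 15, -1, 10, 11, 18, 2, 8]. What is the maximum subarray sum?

Using Kadane's algorithm on [5, -8, 7, 15, -1, 10, 11, 18, 2, 8]:

Scanning through the array:
Position 1 (value -8): max_ending_here = -3, max_so_far = 5
Position 2 (value 7): max_ending_here = 7, max_so_far = 7
Position 3 (value 15): max_ending_here = 22, max_so_far = 22
Position 4 (value -1): max_ending_here = 21, max_so_far = 22
Position 5 (value 10): max_ending_here = 31, max_so_far = 31
Position 6 (value 11): max_ending_here = 42, max_so_far = 42
Position 7 (value 18): max_ending_here = 60, max_so_far = 60
Position 8 (value 2): max_ending_here = 62, max_so_far = 62
Position 9 (value 8): max_ending_here = 70, max_so_far = 70

Maximum subarray: [7, 15, -1, 10, 11, 18, 2, 8]
Maximum sum: 70

The maximum subarray is [7, 15, -1, 10, 11, 18, 2, 8] with sum 70. This subarray runs from index 2 to index 9.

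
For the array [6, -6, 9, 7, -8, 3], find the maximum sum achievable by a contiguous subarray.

Using Kadane's algorithm on [6, -6, 9, 7, -8, 3]:

Scanning through the array:
Position 1 (value -6): max_ending_here = 0, max_so_far = 6
Position 2 (value 9): max_ending_here = 9, max_so_far = 9
Position 3 (value 7): max_ending_here = 16, max_so_far = 16
Position 4 (value -8): max_ending_here = 8, max_so_far = 16
Position 5 (value 3): max_ending_here = 11, max_so_far = 16

Maximum subarray: [6, -6, 9, 7]
Maximum sum: 16

The maximum subarray is [6, -6, 9, 7] with sum 16. This subarray runs from index 0 to index 3.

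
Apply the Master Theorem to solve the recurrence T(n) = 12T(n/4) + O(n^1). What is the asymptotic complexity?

Master Theorem for T(n) = 12T(n/4) + O(n^1):

a = 12, b = 4, c = 1
log_b(a) = log_4(12) = 1.7925

Case 1: c = 1 < log_4(12) = 1.7925
T(n) = O(n^(log_4 12))

For T(n) = 12T(n/4) + O(n^1): log_4(12) = 1.7925. This is Case 1 of the Master Theorem (c < log_b(a), work dominated by leaves), giving O(n^(log_4 12)).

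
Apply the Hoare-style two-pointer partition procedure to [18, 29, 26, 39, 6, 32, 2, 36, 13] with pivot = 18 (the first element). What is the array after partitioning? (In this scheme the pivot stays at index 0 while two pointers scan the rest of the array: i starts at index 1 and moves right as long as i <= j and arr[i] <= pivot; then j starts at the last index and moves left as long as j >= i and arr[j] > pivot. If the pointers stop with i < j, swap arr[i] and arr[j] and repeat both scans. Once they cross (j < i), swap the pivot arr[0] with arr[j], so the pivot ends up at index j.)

Hoare-style two-pointer partition with pivot = 18:

Initial array: [18, 29, 26, 39, 6, 32, 2, 36, 13]

Pointers start at i = 1, j = 8.
i stops at index 1 (arr[1]=29 > 18), j stops at index 8 (arr[8]=13 <= 18): swap arr[1] and arr[8], array becomes [18, 13, 26, 39, 6, 32, 2, 36, 29]
i stops at index 2 (arr[2]=26 > 18), j stops at index 6 (arr[6]=2 <= 18): swap arr[2] and arr[6], array becomes [18, 13, 2, 39, 6, 32, 26, 36, 29]
i stops at index 3 (arr[3]=39 > 18), j stops at index 4 (arr[4]=6 <= 18): swap arr[3] and arr[4], array becomes [18, 13, 2, 6, 39, 32, 26, 36, 29]
i ends at 4, j ends at 3: the pointers have crossed (j < i), so scanning stops.

Swap pivot arr[0] with arr[3] to place pivot at position 3: [6, 13, 2, 18, 39, 32, 26, 36, 29]
Pivot position: 3

After partitioning with pivot 18, the array becomes [6, 13, 2, 18, 39, 32, 26, 36, 29]. The pivot is placed at index 3. All elements to the left of the pivot are <= 18, and all elements to the right are > 18.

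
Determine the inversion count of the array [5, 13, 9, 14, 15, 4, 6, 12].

Finding inversions in [5, 13, 9, 14, 15, 4, 6, 12]:

(0, 5): arr[0]=5 > arr[5]=4
(1, 2): arr[1]=13 > arr[2]=9
(1, 5): arr[1]=13 > arr[5]=4
(1, 6): arr[1]=13 > arr[6]=6
(1, 7): arr[1]=13 > arr[7]=12
(2, 5): arr[2]=9 > arr[5]=4
(2, 6): arr[2]=9 > arr[6]=6
(3, 5): arr[3]=14 > arr[5]=4
(3, 6): arr[3]=14 > arr[6]=6
(3, 7): arr[3]=14 > arr[7]=12
(4, 5): arr[4]=15 > arr[5]=4
(4, 6): arr[4]=15 > arr[6]=6
(4, 7): arr[4]=15 > arr[7]=12

Total inversions: 13

The array has 13 inversion(s): (0,5), (1,2), (1,5), (1,6), (1,7), (2,5), (2,6), (3,5), (3,6), (3,7), (4,5), (4,6), (4,7). Each pair (i,j) satisfies i < j and arr[i] > arr[j].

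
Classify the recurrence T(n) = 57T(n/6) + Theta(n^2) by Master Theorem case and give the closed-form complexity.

Master Theorem for T(n) = 57T(n/6) + O(n^2):

a = 57, b = 6, c = 2
log_b(a) = log_6(57) = 2.2565

Case 1: c = 2 < log_6(57) = 2.2565
T(n) = O(n^(log_6 57))

For T(n) = 57T(n/6) + O(n^2): log_6(57) = 2.2565. This is Case 1 of the Master Theorem (c < log_b(a), work dominated by leaves), giving O(n^(log_6 57)).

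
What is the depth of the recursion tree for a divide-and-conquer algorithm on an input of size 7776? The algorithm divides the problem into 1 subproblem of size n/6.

For divide and conquer with division factor 6:

Problem sizes at each level:
Level 0: 7776
Level 1: 1296
Level 2: 216
Level 3: 36
Level 4: 6
Level 5: 1

The root is level 0 and the size-1 base case is level 5 (the tree spans levels 0 through 5, i.e. 6 levels counting the root), so the depth is the number of divisions: log_6(7776) = 5

The recursion tree depth is log_6(7776) = 5. At each level, the problem size is divided by 6, so it takes 5 divisions to reduce to a base case of size 1. The algorithm makes 1 recursive call at each level.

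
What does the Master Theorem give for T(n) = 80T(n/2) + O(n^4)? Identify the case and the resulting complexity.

Master Theorem for T(n) = 80T(n/2) + O(n^4):

a = 80, b = 2, c = 4
log_b(a) = log_2(80) = 6.3219

Case 1: c = 4 < log_2(80) = 6.3219
T(n) = O(n^(log_2 80))

For T(n) = 80T(n/2) + O(n^4): log_2(80) = 6.3219. This is Case 1 of the Master Theorem (c < log_b(a), work dominated by leaves), giving O(n^(log_2 80)).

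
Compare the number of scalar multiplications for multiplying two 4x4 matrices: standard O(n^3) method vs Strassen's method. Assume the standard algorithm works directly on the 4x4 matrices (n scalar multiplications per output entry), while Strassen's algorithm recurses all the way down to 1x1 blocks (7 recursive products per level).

Matrix multiplication for 4x4 matrices:

Standard algorithm: 4^3 = 64 multiplications
Strassen's algorithm: 7^(log2(4)) = 7^2 = 49 multiplications
Savings: 64 - 49 = 15 multiplications

Standard: 64 multiplications (4^3). Strassen: 49 multiplications (7^2). Strassen reduces 8 recursive multiplications to 7 at each level.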